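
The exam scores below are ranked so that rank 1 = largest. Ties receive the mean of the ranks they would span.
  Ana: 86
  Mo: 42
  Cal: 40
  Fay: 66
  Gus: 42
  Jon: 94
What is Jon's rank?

1

Sorted (descending): 94, 86, 66, 42, 42, 40
The 2 values of 42 occupy positions 4–5 → average rank (4+5)/2 = 4.5.
Jon has value 94 → rank 1.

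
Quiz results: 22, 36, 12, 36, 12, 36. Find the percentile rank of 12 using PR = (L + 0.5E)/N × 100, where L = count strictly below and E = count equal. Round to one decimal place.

16.7

N = 6.
Strictly below 12: 0. Equal to 12: 2.
PR = (0 + 0.5·2)/6 × 100 = 16.7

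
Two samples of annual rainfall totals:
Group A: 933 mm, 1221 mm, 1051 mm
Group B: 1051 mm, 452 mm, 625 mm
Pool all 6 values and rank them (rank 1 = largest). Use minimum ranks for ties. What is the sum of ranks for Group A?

Sorted (descending): 1221, 1051, 1051, 933, 625, 452
The 2 values of 1051 occupy positions 2–3 → each gets rank 2.
Group A values → pooled ranks: 933→4, 1221→1, 1051→2
Rank sum = 4 + 1 + 2 = 7

7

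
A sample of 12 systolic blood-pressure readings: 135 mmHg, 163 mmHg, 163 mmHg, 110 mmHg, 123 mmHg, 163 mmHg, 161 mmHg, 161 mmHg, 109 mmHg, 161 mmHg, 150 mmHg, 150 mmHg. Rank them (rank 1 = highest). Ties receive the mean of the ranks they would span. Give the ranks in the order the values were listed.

9, 2, 2, 11, 10, 2, 5, 5, 12, 5, 7.5, 7.5

Sorted (descending): 163, 163, 163, 161, 161, 161, 150, 150, 135, 123, 110, 109
The 3 values of 163 occupy positions 1–3 → average rank 2.
The 3 values of 161 occupy positions 4–6 → average rank 5.
The 2 values of 150 occupy positions 7–8 → average rank (7+8)/2 = 7.5.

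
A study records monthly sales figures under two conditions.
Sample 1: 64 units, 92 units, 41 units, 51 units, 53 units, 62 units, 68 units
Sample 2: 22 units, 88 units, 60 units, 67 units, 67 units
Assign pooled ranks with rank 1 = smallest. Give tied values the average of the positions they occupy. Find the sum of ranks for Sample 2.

34

Sorted (ascending): 22, 41, 51, 53, 60, 62, 64, 67, 67, 68, 88, 92
The 2 values of 67 occupy positions 8–9 → average rank (8+9)/2 = 8.5.
Sample 2 values → pooled ranks: 22→1, 88→11, 60→5, 67→8.5, 67→8.5
Rank sum = 1 + 11 + 5 + 8.5 + 8.5 = 34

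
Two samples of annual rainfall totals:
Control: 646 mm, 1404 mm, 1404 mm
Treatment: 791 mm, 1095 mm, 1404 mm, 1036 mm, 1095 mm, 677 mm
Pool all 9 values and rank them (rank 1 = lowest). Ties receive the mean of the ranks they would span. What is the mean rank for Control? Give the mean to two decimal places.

5.67

Sorted (ascending): 646, 677, 791, 1036, 1095, 1095, 1404, 1404, 1404
The 2 values of 1095 occupy positions 5–6 → average rank (5+6)/2 = 5.5.
The 3 values of 1404 occupy positions 7–9 → average rank 8.
Control values → pooled ranks: 646→1, 1404→8, 1404→8
Mean rank = (1 + 8 + 8) / 3 = 5.67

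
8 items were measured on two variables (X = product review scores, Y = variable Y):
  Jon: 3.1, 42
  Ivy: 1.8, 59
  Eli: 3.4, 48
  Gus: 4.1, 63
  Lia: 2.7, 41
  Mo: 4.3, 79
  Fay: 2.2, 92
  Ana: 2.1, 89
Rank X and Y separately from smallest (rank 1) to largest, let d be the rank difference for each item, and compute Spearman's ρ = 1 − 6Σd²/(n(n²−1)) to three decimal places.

-0.119

Ranks of variable 1: 5, 1, 6, 7, 4, 8, 3, 2
Ranks of variable 2: 2, 4, 3, 5, 1, 6, 8, 7
d = r₁ − r₂: 3, -3, 3, 2, 3, 2, -5, -5
d²: 9, 9, 9, 4, 9, 4, 25, 25; Σd² = 94
ρ = 1 − 6·94/(8·63) = 1 − 564/504 = -0.119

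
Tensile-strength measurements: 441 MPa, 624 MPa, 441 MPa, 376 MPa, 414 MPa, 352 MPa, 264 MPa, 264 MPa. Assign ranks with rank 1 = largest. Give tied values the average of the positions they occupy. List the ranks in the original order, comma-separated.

Sorted (descending): 624, 441, 441, 414, 376, 352, 264, 264
The 2 values of 441 occupy positions 2–3 → average rank (2+3)/2 = 2.5.
The 2 values of 264 occupy positions 7–8 → average rank (7+8)/2 = 7.5.

2.5, 1, 2.5, 5, 4, 6, 7.5, 7.5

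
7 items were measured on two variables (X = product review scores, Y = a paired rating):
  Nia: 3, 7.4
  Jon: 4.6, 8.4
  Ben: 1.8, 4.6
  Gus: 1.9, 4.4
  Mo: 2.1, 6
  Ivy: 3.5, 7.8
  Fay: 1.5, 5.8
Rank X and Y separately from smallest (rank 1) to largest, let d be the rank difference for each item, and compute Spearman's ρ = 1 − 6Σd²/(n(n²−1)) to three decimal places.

0.857

Ranks of variable 1: 5, 7, 2, 3, 4, 6, 1
Ranks of variable 2: 5, 7, 2, 1, 4, 6, 3
d = r₁ − r₂: 0, 0, 0, 2, 0, 0, -2
d²: 0, 0, 0, 4, 0, 0, 4; Σd² = 8
ρ = 1 − 6·8/(7·48) = 1 − 48/336 = 0.857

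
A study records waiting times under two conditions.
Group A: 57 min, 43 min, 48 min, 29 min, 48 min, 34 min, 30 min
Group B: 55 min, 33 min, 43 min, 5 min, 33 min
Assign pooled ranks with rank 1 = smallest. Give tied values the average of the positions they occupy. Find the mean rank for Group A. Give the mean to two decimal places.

Sorted (ascending): 5, 29, 30, 33, 33, 34, 43, 43, 48, 48, 55, 57
The 2 values of 33 occupy positions 4–5 → average rank (4+5)/2 = 4.5.
The 2 values of 43 occupy positions 7–8 → average rank (7+8)/2 = 7.5.
The 2 values of 48 occupy positions 9–10 → average rank (9+10)/2 = 9.5.
Group A values → pooled ranks: 57→12, 43→7.5, 48→9.5, 29→2, 48→9.5, 34→6, 30→3
Mean rank = (12 + 7.5 + 9.5 + 2 + 9.5 + 6 + 3) / 7 = 7.07

7.07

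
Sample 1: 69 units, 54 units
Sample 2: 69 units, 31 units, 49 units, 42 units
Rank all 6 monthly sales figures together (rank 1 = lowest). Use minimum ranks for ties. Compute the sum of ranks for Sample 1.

Sorted (ascending): 31, 42, 49, 54, 69, 69
The 2 values of 69 occupy positions 5–6 → each gets rank 5.
Sample 1 values → pooled ranks: 69→5, 54→4
Rank sum = 5 + 4 = 9

9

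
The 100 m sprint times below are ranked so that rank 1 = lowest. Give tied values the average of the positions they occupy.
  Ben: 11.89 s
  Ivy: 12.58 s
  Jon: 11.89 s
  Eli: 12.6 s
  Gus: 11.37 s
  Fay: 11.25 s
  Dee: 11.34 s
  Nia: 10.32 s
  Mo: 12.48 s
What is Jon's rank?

Sorted (ascending): 10.32, 11.25, 11.34, 11.37, 11.89, 11.89, 12.48, 12.58, 12.6
The 2 values of 11.89 occupy positions 5–6 → average rank (5+6)/2 = 5.5.
Jon has value 11.89 s → rank 5.5.

5.5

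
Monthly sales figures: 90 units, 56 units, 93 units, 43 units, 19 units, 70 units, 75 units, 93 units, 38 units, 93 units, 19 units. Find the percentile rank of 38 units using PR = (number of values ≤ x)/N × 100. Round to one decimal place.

N = 11.
Strictly below 38: 2. Equal to 38: 1.
PR = 3/11 × 100 = 27.3

27.3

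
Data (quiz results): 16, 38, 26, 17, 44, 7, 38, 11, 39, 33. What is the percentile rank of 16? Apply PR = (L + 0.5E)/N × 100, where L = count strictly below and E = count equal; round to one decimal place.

N = 10.
Strictly below 16: 2. Equal to 16: 1.
PR = (2 + 0.5·1)/10 × 100 = 25.0

25.0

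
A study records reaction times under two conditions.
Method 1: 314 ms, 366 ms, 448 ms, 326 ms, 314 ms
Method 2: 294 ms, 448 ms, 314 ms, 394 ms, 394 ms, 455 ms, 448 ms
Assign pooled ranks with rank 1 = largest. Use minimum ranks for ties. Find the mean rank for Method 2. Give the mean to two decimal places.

5.14

Sorted (descending): 455, 448, 448, 448, 394, 394, 366, 326, 314, 314, 314, 294
The 3 values of 448 occupy positions 2–4 → each gets rank 2.
The 2 values of 394 occupy positions 5–6 → each gets rank 5.
The 3 values of 314 occupy positions 9–11 → each gets rank 9.
Method 2 values → pooled ranks: 294→12, 448→2, 314→9, 394→5, 394→5, 455→1, 448→2
Mean rank = (12 + 2 + 9 + 5 + 5 + 1 + 2) / 7 = 5.14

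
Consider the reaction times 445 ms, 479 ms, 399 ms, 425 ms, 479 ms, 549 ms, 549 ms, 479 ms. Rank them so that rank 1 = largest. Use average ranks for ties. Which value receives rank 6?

445

Sorted (descending): 549, 549, 479, 479, 479, 445, 425, 399
The 2 values of 549 occupy positions 1–2 → average rank (1+2)/2 = 1.5.
The 3 values of 479 occupy positions 3–5 → average rank 4.
Rank 6 → value 445.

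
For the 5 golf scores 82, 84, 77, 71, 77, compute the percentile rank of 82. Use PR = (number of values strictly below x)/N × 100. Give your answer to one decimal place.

N = 5.
Strictly below 82: 3. Equal to 82: 1.
PR = 3/5 × 100 = 60.0

60.0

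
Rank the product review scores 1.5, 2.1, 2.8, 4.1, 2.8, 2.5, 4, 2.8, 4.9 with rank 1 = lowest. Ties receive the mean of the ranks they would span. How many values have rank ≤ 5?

6

Sorted (ascending): 1.5, 2.1, 2.5, 2.8, 2.8, 2.8, 4, 4.1, 4.9
The 3 values of 2.8 occupy positions 4–6 → average rank 5.
Ranks ≤ 5: {1, 2, 3, 5, 5, 5} → 6 values.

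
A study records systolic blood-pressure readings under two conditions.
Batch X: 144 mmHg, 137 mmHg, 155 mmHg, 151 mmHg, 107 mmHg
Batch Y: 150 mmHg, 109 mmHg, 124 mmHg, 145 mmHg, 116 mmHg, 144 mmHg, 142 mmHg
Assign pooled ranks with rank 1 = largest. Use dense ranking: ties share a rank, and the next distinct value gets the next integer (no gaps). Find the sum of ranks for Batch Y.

Sorted (descending): 155, 151, 150, 145, 144, 144, 142, 137, 124, 116, 109, 107
The 2 values of 144 share dense rank 5.
Remaining distinct values take the next consecutive integers.
Batch Y values → pooled ranks: 150→3, 109→10, 124→8, 145→4, 116→9, 144→5, 142→6
Rank sum = 3 + 10 + 8 + 4 + 9 + 5 + 6 = 45

45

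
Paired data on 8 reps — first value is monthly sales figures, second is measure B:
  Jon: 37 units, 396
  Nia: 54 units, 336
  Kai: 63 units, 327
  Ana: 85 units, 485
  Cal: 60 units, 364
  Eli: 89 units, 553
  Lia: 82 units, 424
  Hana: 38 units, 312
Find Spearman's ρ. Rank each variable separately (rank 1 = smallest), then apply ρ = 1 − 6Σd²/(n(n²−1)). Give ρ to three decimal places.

Ranks of variable 1: 1, 3, 5, 7, 4, 8, 6, 2
Ranks of variable 2: 5, 3, 2, 7, 4, 8, 6, 1
d = r₁ − r₂: -4, 0, 3, 0, 0, 0, 0, 1
d²: 16, 0, 9, 0, 0, 0, 0, 1; Σd² = 26
ρ = 1 − 6·26/(8·63) = 1 − 156/504 = 0.690

0.690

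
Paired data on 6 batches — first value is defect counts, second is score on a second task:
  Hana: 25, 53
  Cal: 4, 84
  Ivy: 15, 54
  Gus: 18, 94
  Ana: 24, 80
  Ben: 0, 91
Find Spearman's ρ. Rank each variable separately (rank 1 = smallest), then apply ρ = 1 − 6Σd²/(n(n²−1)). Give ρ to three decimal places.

Ranks of variable 1: 6, 2, 3, 4, 5, 1
Ranks of variable 2: 1, 4, 2, 6, 3, 5
d = r₁ − r₂: 5, -2, 1, -2, 2, -4
d²: 25, 4, 1, 4, 4, 16; Σd² = 54
ρ = 1 − 6·54/(6·35) = 1 − 324/210 = -0.543

-0.543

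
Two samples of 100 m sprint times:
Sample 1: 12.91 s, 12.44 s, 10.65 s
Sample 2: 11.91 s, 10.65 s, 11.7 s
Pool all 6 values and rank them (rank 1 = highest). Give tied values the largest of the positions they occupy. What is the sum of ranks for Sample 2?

Sorted (descending): 12.91, 12.44, 11.91, 11.7, 10.65, 10.65
The 2 values of 10.65 occupy positions 5–6 → each gets rank 6.
Sample 2 values → pooled ranks: 11.91→3, 10.65→6, 11.7→4
Rank sum = 3 + 6 + 4 = 13

13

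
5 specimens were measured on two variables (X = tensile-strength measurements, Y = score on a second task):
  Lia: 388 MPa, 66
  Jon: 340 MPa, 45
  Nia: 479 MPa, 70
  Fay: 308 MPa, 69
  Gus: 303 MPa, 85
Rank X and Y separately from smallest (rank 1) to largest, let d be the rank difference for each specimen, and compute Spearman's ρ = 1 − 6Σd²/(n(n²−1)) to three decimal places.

Ranks of variable 1: 4, 3, 5, 2, 1
Ranks of variable 2: 2, 1, 4, 3, 5
d = r₁ − r₂: 2, 2, 1, -1, -4
d²: 4, 4, 1, 1, 16; Σd² = 26
ρ = 1 − 6·26/(5·24) = 1 − 156/120 = -0.300

-0.300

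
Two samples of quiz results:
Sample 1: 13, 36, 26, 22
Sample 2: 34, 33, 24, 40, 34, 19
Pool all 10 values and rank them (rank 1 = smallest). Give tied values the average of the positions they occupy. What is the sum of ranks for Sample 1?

18

Sorted (ascending): 13, 19, 22, 24, 26, 33, 34, 34, 36, 40
The 2 values of 34 occupy positions 7–8 → average rank (7+8)/2 = 7.5.
Sample 1 values → pooled ranks: 13→1, 36→9, 26→5, 22→3
Rank sum = 1 + 9 + 5 + 3 = 18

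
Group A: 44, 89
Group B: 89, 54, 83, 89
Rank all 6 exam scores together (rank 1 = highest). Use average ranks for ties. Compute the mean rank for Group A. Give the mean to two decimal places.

Sorted (descending): 89, 89, 89, 83, 54, 44
The 3 values of 89 occupy positions 1–3 → average rank 2.
Group A values → pooled ranks: 44→6, 89→2
Mean rank = (6 + 2) / 2 = 4.00

4.00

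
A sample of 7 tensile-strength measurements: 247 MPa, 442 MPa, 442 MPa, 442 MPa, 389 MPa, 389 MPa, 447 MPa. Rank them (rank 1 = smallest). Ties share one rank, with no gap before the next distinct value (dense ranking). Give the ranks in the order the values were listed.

Sorted (ascending): 247, 389, 389, 442, 442, 442, 447
The 2 values of 389 share dense rank 2.
The 3 values of 442 share dense rank 3.
Remaining distinct values take the next consecutive integers.

1, 3, 3, 3, 2, 2, 4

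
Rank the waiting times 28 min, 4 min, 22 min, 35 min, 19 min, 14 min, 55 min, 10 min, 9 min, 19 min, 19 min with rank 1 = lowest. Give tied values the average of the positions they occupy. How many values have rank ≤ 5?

4

Sorted (ascending): 4, 9, 10, 14, 19, 19, 19, 22, 28, 35, 55
The 3 values of 19 occupy positions 5–7 → average rank 6.
Ranks ≤ 5: {1, 2, 3, 4} → 4 values.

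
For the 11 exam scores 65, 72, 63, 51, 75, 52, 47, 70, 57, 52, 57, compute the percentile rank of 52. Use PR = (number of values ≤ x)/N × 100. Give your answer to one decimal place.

N = 11.
Strictly below 52: 2. Equal to 52: 2.
PR = 4/11 × 100 = 36.4

36.4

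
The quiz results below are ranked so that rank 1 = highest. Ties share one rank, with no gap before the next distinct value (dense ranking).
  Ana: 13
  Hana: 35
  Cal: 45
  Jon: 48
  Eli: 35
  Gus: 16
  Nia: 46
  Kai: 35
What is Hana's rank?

Sorted (descending): 48, 46, 45, 35, 35, 35, 16, 13
The 3 values of 35 share dense rank 4.
Remaining distinct values take the next consecutive integers.
Hana has value 35 → rank 4.

4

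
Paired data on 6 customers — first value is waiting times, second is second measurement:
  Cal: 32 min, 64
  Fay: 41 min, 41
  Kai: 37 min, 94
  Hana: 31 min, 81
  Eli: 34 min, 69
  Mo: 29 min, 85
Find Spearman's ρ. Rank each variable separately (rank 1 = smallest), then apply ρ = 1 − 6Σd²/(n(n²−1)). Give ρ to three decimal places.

Ranks of variable 1: 3, 6, 5, 2, 4, 1
Ranks of variable 2: 2, 1, 6, 4, 3, 5
d = r₁ − r₂: 1, 5, -1, -2, 1, -4
d²: 1, 25, 1, 4, 1, 16; Σd² = 48
ρ = 1 − 6·48/(6·35) = 1 − 288/210 = -0.371

-0.371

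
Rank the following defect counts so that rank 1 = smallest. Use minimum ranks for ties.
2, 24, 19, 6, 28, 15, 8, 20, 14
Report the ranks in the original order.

Sorted (ascending): 2, 6, 8, 14, 15, 19, 20, 24, 28
No ties — each value takes its position as its rank.

1, 8, 6, 2, 9, 5, 3, 7, 4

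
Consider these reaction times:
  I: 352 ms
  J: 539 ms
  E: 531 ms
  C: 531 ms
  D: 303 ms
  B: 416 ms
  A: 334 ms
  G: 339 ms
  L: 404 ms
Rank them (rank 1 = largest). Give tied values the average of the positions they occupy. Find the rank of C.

Sorted (descending): 539, 531, 531, 416, 404, 352, 339, 334, 303
The 2 values of 531 occupy positions 2–3 → average rank (2+3)/2 = 2.5.
C has value 531 ms → rank 2.5.

2.5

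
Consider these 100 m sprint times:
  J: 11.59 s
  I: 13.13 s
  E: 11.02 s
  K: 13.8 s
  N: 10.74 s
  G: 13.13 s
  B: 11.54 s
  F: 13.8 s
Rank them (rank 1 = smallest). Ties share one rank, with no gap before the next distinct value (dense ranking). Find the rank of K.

6

Sorted (ascending): 10.74, 11.02, 11.54, 11.59, 13.13, 13.13, 13.8, 13.8
The 2 values of 13.13 share dense rank 5.
The 2 values of 13.8 share dense rank 6.
Remaining distinct values take the next consecutive integers.
K has value 13.8 s → rank 6.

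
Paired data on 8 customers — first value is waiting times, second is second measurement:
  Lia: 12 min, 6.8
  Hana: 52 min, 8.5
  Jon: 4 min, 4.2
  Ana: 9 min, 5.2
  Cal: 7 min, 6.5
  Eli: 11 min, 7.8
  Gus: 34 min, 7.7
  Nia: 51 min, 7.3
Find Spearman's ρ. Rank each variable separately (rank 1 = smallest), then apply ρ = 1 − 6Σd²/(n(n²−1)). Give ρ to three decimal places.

Ranks of variable 1: 5, 8, 1, 3, 2, 4, 6, 7
Ranks of variable 2: 4, 8, 1, 2, 3, 7, 6, 5
d = r₁ − r₂: 1, 0, 0, 1, -1, -3, 0, 2
d²: 1, 0, 0, 1, 1, 9, 0, 4; Σd² = 16
ρ = 1 − 6·16/(8·63) = 1 − 96/504 = 0.810

0.810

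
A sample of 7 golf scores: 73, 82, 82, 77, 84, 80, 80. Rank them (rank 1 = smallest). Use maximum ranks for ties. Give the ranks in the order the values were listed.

Sorted (ascending): 73, 77, 80, 80, 82, 82, 84
The 2 values of 80 occupy positions 3–4 → each gets rank 4.
The 2 values of 82 occupy positions 5–6 → each gets rank 6.

1, 6, 6, 2, 7, 4, 4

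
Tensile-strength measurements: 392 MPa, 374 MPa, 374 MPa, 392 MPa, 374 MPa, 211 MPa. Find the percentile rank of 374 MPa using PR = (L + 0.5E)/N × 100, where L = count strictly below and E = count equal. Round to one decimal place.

41.7

N = 6.
Strictly below 374: 1. Equal to 374: 3.
PR = (1 + 0.5·3)/6 × 100 = 41.7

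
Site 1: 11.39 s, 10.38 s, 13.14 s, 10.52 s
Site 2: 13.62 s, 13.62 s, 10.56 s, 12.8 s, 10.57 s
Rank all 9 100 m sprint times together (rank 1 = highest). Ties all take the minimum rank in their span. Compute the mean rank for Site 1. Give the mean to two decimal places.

Sorted (descending): 13.62, 13.62, 13.14, 12.8, 11.39, 10.57, 10.56, 10.52, 10.38
The 2 values of 13.62 occupy positions 1–2 → each gets rank 1.
Site 1 values → pooled ranks: 11.39→5, 10.38→9, 13.14→3, 10.52→8
Mean rank = (5 + 9 + 3 + 8) / 4 = 6.25

6.25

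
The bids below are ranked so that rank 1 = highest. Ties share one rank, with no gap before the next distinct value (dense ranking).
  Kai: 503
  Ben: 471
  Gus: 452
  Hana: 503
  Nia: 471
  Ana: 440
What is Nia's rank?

2

Sorted (descending): 503, 503, 471, 471, 452, 440
The 2 values of 503 share dense rank 1.
The 2 values of 471 share dense rank 2.
Remaining distinct values take the next consecutive integers.
Nia has value 471 → rank 2.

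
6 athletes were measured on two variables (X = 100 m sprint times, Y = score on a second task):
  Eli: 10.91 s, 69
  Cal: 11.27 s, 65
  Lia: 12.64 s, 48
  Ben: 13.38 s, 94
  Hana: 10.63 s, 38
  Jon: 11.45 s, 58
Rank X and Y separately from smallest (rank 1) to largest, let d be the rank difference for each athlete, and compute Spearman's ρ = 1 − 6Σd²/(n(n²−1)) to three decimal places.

0.429

Ranks of variable 1: 2, 3, 5, 6, 1, 4
Ranks of variable 2: 5, 4, 2, 6, 1, 3
d = r₁ − r₂: -3, -1, 3, 0, 0, 1
d²: 9, 1, 9, 0, 0, 1; Σd² = 20
ρ = 1 − 6·20/(6·35) = 1 − 120/210 = 0.429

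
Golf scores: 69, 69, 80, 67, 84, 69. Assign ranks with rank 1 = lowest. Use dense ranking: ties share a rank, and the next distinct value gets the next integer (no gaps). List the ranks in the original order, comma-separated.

2, 2, 3, 1, 4, 2

Sorted (ascending): 67, 69, 69, 69, 80, 84
The 3 values of 69 share dense rank 2.
Remaining distinct values take the next consecutive integers.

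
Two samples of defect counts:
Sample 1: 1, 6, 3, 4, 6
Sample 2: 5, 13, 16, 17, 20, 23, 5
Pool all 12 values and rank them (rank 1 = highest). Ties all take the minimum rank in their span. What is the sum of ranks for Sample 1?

Sorted (descending): 23, 20, 17, 16, 13, 6, 6, 5, 5, 4, 3, 1
The 2 values of 6 occupy positions 6–7 → each gets rank 6.
The 2 values of 5 occupy positions 8–9 → each gets rank 8.
Sample 1 values → pooled ranks: 1→12, 6→6, 3→11, 4→10, 6→6
Rank sum = 12 + 6 + 11 + 10 + 6 = 45

45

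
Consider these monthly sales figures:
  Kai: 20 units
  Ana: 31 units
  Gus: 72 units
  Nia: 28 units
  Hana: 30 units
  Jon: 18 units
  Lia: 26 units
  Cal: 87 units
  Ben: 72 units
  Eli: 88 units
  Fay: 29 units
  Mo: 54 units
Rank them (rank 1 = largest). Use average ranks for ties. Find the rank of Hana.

7

Sorted (descending): 88, 87, 72, 72, 54, 31, 30, 29, 28, 26, 20, 18
The 2 values of 72 occupy positions 3–4 → average rank (3+4)/2 = 3.5.
Hana has value 30 units → rank 7.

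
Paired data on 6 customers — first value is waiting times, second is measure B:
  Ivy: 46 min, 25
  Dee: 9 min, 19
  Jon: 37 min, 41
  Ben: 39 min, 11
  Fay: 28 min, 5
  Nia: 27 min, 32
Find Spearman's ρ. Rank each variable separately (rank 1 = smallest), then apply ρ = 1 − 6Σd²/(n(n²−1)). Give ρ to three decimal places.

Ranks of variable 1: 6, 1, 4, 5, 3, 2
Ranks of variable 2: 4, 3, 6, 2, 1, 5
d = r₁ − r₂: 2, -2, -2, 3, 2, -3
d²: 4, 4, 4, 9, 4, 9; Σd² = 34
ρ = 1 − 6·34/(6·35) = 1 − 204/210 = 0.029

0.029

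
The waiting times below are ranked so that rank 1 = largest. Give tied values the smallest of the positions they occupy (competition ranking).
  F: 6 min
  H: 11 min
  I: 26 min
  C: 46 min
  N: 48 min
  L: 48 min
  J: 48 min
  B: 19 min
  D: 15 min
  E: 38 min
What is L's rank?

Sorted (descending): 48, 48, 48, 46, 38, 26, 19, 15, 11, 6
The 3 values of 48 occupy positions 1–3 → each gets rank 1.
L has value 48 min → rank 1.

1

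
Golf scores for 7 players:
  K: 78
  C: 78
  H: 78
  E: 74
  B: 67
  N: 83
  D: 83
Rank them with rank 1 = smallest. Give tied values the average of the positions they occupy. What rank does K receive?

4

Sorted (ascending): 67, 74, 78, 78, 78, 83, 83
The 3 values of 78 occupy positions 3–5 → average rank 4.
The 2 values of 83 occupy positions 6–7 → average rank (6+7)/2 = 6.5.
K has value 78 → rank 4.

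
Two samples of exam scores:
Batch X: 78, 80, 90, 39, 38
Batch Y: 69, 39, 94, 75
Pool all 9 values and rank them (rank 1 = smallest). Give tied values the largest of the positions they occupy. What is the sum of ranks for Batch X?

Sorted (ascending): 38, 39, 39, 69, 75, 78, 80, 90, 94
The 2 values of 39 occupy positions 2–3 → each gets rank 3.
Batch X values → pooled ranks: 78→6, 80→7, 90→8, 39→3, 38→1
Rank sum = 6 + 7 + 8 + 3 + 1 = 25

25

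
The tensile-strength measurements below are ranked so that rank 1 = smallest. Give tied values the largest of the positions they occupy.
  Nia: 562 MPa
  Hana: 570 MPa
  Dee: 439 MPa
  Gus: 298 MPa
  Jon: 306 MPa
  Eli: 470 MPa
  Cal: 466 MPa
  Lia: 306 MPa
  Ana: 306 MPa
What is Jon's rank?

4

Sorted (ascending): 298, 306, 306, 306, 439, 466, 470, 562, 570
The 3 values of 306 occupy positions 2–4 → each gets rank 4.
Jon has value 306 MPa → rank 4.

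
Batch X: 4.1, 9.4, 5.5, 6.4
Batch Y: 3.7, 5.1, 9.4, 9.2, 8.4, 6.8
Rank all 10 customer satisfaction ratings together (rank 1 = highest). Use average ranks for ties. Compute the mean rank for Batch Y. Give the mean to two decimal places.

Sorted (descending): 9.4, 9.4, 9.2, 8.4, 6.8, 6.4, 5.5, 5.1, 4.1, 3.7
The 2 values of 9.4 occupy positions 1–2 → average rank (1+2)/2 = 1.5.
Batch Y values → pooled ranks: 3.7→10, 5.1→8, 9.4→1.5, 9.2→3, 8.4→4, 6.8→5
Mean rank = (10 + 8 + 1.5 + 3 + 4 + 5) / 6 = 5.25

5.25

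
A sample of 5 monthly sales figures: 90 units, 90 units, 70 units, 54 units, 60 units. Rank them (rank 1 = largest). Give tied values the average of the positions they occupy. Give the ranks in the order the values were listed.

Sorted (descending): 90, 90, 70, 60, 54
The 2 values of 90 occupy positions 1–2 → average rank (1+2)/2 = 1.5.

1.5, 1.5, 3, 5, 4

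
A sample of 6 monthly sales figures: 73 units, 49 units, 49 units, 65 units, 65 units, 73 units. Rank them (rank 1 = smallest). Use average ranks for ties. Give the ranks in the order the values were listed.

Sorted (ascending): 49, 49, 65, 65, 73, 73
The 2 values of 49 occupy positions 1–2 → average rank (1+2)/2 = 1.5.
The 2 values of 65 occupy positions 3–4 → average rank (3+4)/2 = 3.5.
The 2 values of 73 occupy positions 5–6 → average rank (5+6)/2 = 5.5.

5.5, 1.5, 1.5, 3.5, 3.5, 5.5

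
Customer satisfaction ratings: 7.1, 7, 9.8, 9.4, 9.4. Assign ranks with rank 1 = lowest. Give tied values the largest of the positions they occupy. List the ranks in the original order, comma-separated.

Sorted (ascending): 7, 7.1, 9.4, 9.4, 9.8
The 2 values of 9.4 occupy positions 3–4 → each gets rank 4.

2, 1, 5, 4, 4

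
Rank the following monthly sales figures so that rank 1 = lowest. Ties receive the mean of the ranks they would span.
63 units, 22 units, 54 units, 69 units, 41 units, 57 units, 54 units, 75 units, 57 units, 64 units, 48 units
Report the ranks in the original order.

Sorted (ascending): 22, 41, 48, 54, 54, 57, 57, 63, 64, 69, 75
The 2 values of 54 occupy positions 4–5 → average rank (4+5)/2 = 4.5.
The 2 values of 57 occupy positions 6–7 → average rank (6+7)/2 = 6.5.

8, 1, 4.5, 10, 2, 6.5, 4.5, 11, 6.5, 9, 3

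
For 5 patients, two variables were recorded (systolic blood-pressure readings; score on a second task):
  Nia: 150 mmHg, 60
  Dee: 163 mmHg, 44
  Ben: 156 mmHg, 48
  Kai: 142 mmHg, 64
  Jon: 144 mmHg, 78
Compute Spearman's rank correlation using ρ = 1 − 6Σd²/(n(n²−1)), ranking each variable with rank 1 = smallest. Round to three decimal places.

-0.900

Ranks of variable 1: 3, 5, 4, 1, 2
Ranks of variable 2: 3, 1, 2, 4, 5
d = r₁ − r₂: 0, 4, 2, -3, -3
d²: 0, 16, 4, 9, 9; Σd² = 38
ρ = 1 − 6·38/(5·24) = 1 − 228/120 = -0.900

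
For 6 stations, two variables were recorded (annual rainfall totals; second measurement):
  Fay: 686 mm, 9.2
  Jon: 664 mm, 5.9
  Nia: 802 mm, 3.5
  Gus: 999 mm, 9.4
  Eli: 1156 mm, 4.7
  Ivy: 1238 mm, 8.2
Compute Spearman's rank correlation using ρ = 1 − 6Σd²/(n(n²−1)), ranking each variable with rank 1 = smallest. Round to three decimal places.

Ranks of variable 1: 2, 1, 3, 4, 5, 6
Ranks of variable 2: 5, 3, 1, 6, 2, 4
d = r₁ − r₂: -3, -2, 2, -2, 3, 2
d²: 9, 4, 4, 4, 9, 4; Σd² = 34
ρ = 1 − 6·34/(6·35) = 1 − 204/210 = 0.029

0.029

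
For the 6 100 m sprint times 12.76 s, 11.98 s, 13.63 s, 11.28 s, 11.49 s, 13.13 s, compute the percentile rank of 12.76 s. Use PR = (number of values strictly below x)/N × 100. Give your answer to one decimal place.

N = 6.
Strictly below 12.76: 3. Equal to 12.76: 1.
PR = 3/6 × 100 = 50.0

50.0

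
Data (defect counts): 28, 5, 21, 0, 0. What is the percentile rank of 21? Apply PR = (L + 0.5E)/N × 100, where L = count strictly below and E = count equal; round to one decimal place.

N = 5.
Strictly below 21: 3. Equal to 21: 1.
PR = (3 + 0.5·1)/5 × 100 = 70.0

70.0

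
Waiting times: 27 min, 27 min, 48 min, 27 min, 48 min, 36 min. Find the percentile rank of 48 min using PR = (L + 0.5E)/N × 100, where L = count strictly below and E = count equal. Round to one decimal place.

83.3

N = 6.
Strictly below 48: 4. Equal to 48: 2.
PR = (4 + 0.5·2)/6 × 100 = 83.3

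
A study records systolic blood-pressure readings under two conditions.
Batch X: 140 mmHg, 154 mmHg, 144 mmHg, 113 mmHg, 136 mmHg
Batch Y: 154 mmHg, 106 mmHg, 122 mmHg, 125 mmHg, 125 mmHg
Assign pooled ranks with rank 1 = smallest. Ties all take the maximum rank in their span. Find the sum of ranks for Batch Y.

24

Sorted (ascending): 106, 113, 122, 125, 125, 136, 140, 144, 154, 154
The 2 values of 125 occupy positions 4–5 → each gets rank 5.
The 2 values of 154 occupy positions 9–10 → each gets rank 10.
Batch Y values → pooled ranks: 154→10, 106→1, 122→3, 125→5, 125→5
Rank sum = 10 + 1 + 3 + 5 + 5 = 24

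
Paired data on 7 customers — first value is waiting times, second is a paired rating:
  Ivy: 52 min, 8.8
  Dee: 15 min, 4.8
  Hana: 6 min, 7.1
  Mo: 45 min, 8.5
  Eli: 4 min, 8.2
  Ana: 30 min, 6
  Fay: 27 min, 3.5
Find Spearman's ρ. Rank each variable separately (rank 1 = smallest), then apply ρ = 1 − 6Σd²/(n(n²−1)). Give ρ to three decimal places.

Ranks of variable 1: 7, 3, 2, 6, 1, 5, 4
Ranks of variable 2: 7, 2, 4, 6, 5, 3, 1
d = r₁ − r₂: 0, 1, -2, 0, -4, 2, 3
d²: 0, 1, 4, 0, 16, 4, 9; Σd² = 34
ρ = 1 − 6·34/(7·48) = 1 − 204/336 = 0.393

0.393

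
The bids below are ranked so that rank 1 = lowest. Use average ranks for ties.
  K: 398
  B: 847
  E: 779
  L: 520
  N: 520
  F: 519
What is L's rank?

3.5

Sorted (ascending): 398, 519, 520, 520, 779, 847
The 2 values of 520 occupy positions 3–4 → average rank (3+4)/2 = 3.5.
L has value 520 → rank 3.5.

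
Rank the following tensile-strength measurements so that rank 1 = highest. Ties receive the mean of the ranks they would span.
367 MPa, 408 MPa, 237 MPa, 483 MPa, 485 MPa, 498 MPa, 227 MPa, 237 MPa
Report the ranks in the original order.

Sorted (descending): 498, 485, 483, 408, 367, 237, 237, 227
The 2 values of 237 occupy positions 6–7 → average rank (6+7)/2 = 6.5.

5, 4, 6.5, 3, 2, 1, 8, 6.5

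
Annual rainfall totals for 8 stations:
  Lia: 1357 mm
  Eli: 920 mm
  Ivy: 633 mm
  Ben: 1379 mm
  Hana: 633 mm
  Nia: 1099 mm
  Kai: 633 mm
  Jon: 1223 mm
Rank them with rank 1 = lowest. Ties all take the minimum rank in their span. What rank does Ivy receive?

Sorted (ascending): 633, 633, 633, 920, 1099, 1223, 1357, 1379
The 3 values of 633 occupy positions 1–3 → each gets rank 1.
Ivy has value 633 mm → rank 1.

1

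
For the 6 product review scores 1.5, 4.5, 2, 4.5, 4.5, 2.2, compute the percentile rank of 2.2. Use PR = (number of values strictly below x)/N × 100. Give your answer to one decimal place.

33.3

N = 6.
Strictly below 2.2: 2. Equal to 2.2: 1.
PR = 2/6 × 100 = 33.3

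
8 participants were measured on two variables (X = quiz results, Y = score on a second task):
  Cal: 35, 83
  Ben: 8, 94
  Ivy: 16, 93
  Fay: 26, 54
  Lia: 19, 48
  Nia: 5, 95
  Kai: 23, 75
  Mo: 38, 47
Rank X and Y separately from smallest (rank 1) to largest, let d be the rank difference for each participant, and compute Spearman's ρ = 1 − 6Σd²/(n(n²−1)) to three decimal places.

-0.786

Ranks of variable 1: 7, 2, 3, 6, 4, 1, 5, 8
Ranks of variable 2: 5, 7, 6, 3, 2, 8, 4, 1
d = r₁ − r₂: 2, -5, -3, 3, 2, -7, 1, 7
d²: 4, 25, 9, 9, 4, 49, 1, 49; Σd² = 150
ρ = 1 − 6·150/(8·63) = 1 − 900/504 = -0.786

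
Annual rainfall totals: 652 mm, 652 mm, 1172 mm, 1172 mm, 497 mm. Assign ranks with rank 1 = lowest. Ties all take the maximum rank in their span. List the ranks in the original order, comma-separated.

3, 3, 5, 5, 1

Sorted (ascending): 497, 652, 652, 1172, 1172
The 2 values of 652 occupy positions 2–3 → each gets rank 3.
The 2 values of 1172 occupy positions 4–5 → each gets rank 5.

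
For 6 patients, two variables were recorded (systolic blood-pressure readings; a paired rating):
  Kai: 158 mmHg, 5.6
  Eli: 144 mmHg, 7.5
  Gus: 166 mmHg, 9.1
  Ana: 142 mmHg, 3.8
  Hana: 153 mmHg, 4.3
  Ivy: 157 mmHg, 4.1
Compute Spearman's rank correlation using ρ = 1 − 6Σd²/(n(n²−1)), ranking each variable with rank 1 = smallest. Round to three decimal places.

0.600

Ranks of variable 1: 5, 2, 6, 1, 3, 4
Ranks of variable 2: 4, 5, 6, 1, 3, 2
d = r₁ − r₂: 1, -3, 0, 0, 0, 2
d²: 1, 9, 0, 0, 0, 4; Σd² = 14
ρ = 1 − 6·14/(6·35) = 1 − 84/210 = 0.600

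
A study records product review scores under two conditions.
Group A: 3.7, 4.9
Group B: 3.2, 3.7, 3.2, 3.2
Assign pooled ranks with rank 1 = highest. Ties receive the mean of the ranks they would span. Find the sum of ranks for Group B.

Sorted (descending): 4.9, 3.7, 3.7, 3.2, 3.2, 3.2
The 2 values of 3.7 occupy positions 2–3 → average rank (2+3)/2 = 2.5.
The 3 values of 3.2 occupy positions 4–6 → average rank 5.
Group B values → pooled ranks: 3.2→5, 3.7→2.5, 3.2→5, 3.2→5
Rank sum = 5 + 2.5 + 5 + 5 = 17.5

17.5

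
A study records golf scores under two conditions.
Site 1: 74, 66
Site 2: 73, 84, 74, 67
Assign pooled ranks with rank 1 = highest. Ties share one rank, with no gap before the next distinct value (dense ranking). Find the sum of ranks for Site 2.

10

Sorted (descending): 84, 74, 74, 73, 67, 66
The 2 values of 74 share dense rank 2.
Remaining distinct values take the next consecutive integers.
Site 2 values → pooled ranks: 73→3, 84→1, 74→2, 67→4
Rank sum = 3 + 1 + 2 + 4 = 10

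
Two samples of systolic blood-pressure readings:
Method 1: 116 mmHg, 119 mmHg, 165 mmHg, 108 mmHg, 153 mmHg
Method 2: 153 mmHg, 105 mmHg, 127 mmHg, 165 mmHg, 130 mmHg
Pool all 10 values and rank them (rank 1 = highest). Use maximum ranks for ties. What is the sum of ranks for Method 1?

30

Sorted (descending): 165, 165, 153, 153, 130, 127, 119, 116, 108, 105
The 2 values of 165 occupy positions 1–2 → each gets rank 2.
The 2 values of 153 occupy positions 3–4 → each gets rank 4.
Method 1 values → pooled ranks: 116→8, 119→7, 165→2, 108→9, 153→4
Rank sum = 8 + 7 + 2 + 9 + 4 = 30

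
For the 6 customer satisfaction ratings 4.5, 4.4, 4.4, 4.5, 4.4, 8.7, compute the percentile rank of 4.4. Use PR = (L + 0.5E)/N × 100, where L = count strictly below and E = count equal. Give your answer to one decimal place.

25.0

N = 6.
Strictly below 4.4: 0. Equal to 4.4: 3.
PR = (0 + 0.5·3)/6 × 100 = 25.0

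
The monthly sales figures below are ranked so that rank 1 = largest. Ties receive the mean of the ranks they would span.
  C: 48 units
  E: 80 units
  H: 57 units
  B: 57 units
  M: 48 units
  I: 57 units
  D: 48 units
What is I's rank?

3

Sorted (descending): 80, 57, 57, 57, 48, 48, 48
The 3 values of 57 occupy positions 2–4 → average rank 3.
The 3 values of 48 occupy positions 5–7 → average rank 6.
I has value 57 units → rank 3.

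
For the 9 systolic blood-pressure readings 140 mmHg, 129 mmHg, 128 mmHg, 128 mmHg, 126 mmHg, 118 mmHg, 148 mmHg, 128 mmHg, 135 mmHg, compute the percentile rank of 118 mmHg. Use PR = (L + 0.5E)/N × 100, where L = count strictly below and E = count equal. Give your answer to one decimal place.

N = 9.
Strictly below 118: 0. Equal to 118: 1.
PR = (0 + 0.5·1)/9 × 100 = 5.6

5.6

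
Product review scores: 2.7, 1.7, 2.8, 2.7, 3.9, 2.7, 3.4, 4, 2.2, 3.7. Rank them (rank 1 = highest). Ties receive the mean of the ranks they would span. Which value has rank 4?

Sorted (descending): 4, 3.9, 3.7, 3.4, 2.8, 2.7, 2.7, 2.7, 2.2, 1.7
The 3 values of 2.7 occupy positions 6–8 → average rank 7.
Rank 4 → value 3.4.

3.4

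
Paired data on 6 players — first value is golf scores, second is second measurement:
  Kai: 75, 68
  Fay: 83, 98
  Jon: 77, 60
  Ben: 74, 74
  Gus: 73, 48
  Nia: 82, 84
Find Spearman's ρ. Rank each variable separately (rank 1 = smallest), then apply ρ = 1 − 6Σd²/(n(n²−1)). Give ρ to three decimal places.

Ranks of variable 1: 3, 6, 4, 2, 1, 5
Ranks of variable 2: 3, 6, 2, 4, 1, 5
d = r₁ − r₂: 0, 0, 2, -2, 0, 0
d²: 0, 0, 4, 4, 0, 0; Σd² = 8
ρ = 1 − 6·8/(6·35) = 1 − 48/210 = 0.771

0.771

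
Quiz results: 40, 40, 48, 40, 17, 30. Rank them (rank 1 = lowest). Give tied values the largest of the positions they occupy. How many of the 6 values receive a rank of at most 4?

2

Sorted (ascending): 17, 30, 40, 40, 40, 48
The 3 values of 40 occupy positions 3–5 → each gets rank 5.
Ranks ≤ 4: {1, 2} → 2 values.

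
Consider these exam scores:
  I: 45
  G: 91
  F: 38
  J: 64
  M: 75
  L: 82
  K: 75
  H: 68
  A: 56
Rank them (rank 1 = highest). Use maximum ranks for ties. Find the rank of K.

Sorted (descending): 91, 82, 75, 75, 68, 64, 56, 45, 38
The 2 values of 75 occupy positions 3–4 → each gets rank 4.
K has value 75 → rank 4.

4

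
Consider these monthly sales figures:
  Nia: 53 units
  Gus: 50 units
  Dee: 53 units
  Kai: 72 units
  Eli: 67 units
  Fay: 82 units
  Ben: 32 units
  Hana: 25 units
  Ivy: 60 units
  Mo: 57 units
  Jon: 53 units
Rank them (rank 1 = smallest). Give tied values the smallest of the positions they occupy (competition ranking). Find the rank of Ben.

Sorted (ascending): 25, 32, 50, 53, 53, 53, 57, 60, 67, 72, 82
The 3 values of 53 occupy positions 4–6 → each gets rank 4.
Ben has value 32 units → rank 2.

2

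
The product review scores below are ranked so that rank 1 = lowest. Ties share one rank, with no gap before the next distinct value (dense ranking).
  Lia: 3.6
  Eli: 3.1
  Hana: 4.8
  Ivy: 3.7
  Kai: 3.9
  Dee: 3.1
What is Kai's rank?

Sorted (ascending): 3.1, 3.1, 3.6, 3.7, 3.9, 4.8
The 2 values of 3.1 share dense rank 1.
Remaining distinct values take the next consecutive integers.
Kai has value 3.9 → rank 4.

4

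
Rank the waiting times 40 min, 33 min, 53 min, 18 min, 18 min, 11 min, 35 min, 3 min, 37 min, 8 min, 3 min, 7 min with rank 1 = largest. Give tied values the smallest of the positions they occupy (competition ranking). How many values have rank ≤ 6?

7

Sorted (descending): 53, 40, 37, 35, 33, 18, 18, 11, 8, 7, 3, 3
The 2 values of 18 occupy positions 6–7 → each gets rank 6.
The 2 values of 3 occupy positions 11–12 → each gets rank 11.
Ranks ≤ 6: {1, 2, 3, 4, 5, 6, 6} → 7 values.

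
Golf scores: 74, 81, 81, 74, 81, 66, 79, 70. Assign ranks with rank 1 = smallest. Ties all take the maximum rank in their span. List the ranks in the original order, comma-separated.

Sorted (ascending): 66, 70, 74, 74, 79, 81, 81, 81
The 2 values of 74 occupy positions 3–4 → each gets rank 4.
The 3 values of 81 occupy positions 6–8 → each gets rank 8.

4, 8, 8, 4, 8, 1, 5, 2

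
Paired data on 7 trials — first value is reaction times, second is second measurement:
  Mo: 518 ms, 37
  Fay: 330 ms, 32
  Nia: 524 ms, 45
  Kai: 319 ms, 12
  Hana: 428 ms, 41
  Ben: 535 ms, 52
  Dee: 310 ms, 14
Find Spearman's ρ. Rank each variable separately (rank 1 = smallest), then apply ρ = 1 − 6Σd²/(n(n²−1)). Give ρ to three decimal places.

0.929

Ranks of variable 1: 5, 3, 6, 2, 4, 7, 1
Ranks of variable 2: 4, 3, 6, 1, 5, 7, 2
d = r₁ − r₂: 1, 0, 0, 1, -1, 0, -1
d²: 1, 0, 0, 1, 1, 0, 1; Σd² = 4
ρ = 1 − 6·4/(7·48) = 1 − 24/336 = 0.929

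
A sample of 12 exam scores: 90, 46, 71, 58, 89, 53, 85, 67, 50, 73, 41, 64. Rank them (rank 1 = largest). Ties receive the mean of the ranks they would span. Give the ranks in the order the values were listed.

1, 11, 5, 8, 2, 9, 3, 6, 10, 4, 12, 7

Sorted (descending): 90, 89, 85, 73, 71, 67, 64, 58, 53, 50, 46, 41
No ties — each value takes its position as its rank.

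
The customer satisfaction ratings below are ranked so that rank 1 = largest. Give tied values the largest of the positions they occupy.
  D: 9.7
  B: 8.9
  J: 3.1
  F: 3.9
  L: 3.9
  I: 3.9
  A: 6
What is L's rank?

Sorted (descending): 9.7, 8.9, 6, 3.9, 3.9, 3.9, 3.1
The 3 values of 3.9 occupy positions 4–6 → each gets rank 6.
L has value 3.9 → rank 6.

6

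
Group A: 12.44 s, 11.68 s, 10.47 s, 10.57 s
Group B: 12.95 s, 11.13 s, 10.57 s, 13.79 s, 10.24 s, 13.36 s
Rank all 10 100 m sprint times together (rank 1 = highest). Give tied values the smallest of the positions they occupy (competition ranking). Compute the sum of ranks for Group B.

29

Sorted (descending): 13.79, 13.36, 12.95, 12.44, 11.68, 11.13, 10.57, 10.57, 10.47, 10.24
The 2 values of 10.57 occupy positions 7–8 → each gets rank 7.
Group B values → pooled ranks: 12.95→3, 11.13→6, 10.57→7, 13.79→1, 10.24→10, 13.36→2
Rank sum = 3 + 6 + 7 + 1 + 10 + 2 = 29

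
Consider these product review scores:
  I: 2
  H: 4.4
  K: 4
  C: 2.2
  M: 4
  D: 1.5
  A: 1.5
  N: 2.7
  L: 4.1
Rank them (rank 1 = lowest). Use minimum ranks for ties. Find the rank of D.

1

Sorted (ascending): 1.5, 1.5, 2, 2.2, 2.7, 4, 4, 4.1, 4.4
The 2 values of 1.5 occupy positions 1–2 → each gets rank 1.
The 2 values of 4 occupy positions 6–7 → each gets rank 6.
D has value 1.5 → rank 1.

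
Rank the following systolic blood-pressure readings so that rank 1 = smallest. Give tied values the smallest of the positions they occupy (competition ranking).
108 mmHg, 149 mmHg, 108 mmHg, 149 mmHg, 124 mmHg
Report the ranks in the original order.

Sorted (ascending): 108, 108, 124, 149, 149
The 2 values of 108 occupy positions 1–2 → each gets rank 1.
The 2 values of 149 occupy positions 4–5 → each gets rank 4.

1, 4, 1, 4, 3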